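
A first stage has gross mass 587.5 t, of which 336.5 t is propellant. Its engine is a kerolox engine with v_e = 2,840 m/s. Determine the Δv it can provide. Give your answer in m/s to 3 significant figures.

Δv ≈ 2420 m/s

m_f = m₀ − m_prop = 587.5 − 336.5 = 251 t.
Δv = v_e · ln(m₀/m_f) = 2840.0 × ln(2.341) = 2840.0 × 0.8504 ≈ 2415.2 m/s.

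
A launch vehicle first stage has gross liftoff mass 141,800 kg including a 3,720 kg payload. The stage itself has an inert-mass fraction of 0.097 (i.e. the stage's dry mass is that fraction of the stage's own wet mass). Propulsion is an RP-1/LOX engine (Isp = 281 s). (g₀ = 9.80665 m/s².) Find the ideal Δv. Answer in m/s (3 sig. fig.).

Δv ≈ 5830 m/s

Stage wet mass = m₀ − payload = 141,800 − 3,720 = 138,080 kg.
Stage dry mass = ε × stage wet mass = 0.097 × 138,080 = 13,393.8 kg.
Burnout mass m_f = stage dry + payload = 13,393.8 + 3,720 = 17,113.8 kg.
v_e = Isp · g₀ = 281 × 9.80665 = 2755.7 m/s.
By the Tsiolkovsky rocket equation, Δv = v_e · ln(141,800/17,113.8) = 2755.7 × ln(8.286) = 2755.7 × 2.1145 ≈ 5827 m/s.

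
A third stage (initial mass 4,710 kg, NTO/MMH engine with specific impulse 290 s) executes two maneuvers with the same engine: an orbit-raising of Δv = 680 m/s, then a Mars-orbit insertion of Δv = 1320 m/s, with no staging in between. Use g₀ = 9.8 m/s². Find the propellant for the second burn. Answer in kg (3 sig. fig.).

propellant for the second burn ≈ 1380 kg

v_e = Isp · g₀ = 290 × 9.8 = 2842.0 m/s.
After the first burn: m = 4710 × exp(−680/2842.0) = 4710 × 0.78720 = 3,707.71 kg.
After the second burn: m = 3,707.71 × exp(−1320/2842.0) = 3,707.71 × 0.62847 = 2,330.18 kg.
Second-burn propellant = 3,707.71 − 2,330.18 = 1,377.53 kg.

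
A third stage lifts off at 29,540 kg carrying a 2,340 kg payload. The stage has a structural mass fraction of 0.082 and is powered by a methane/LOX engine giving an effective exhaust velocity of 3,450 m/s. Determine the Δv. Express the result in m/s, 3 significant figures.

Stage wet mass = m₀ − payload = 29,540 − 2,340 = 27,200 kg.
Stage dry mass = ε × stage wet mass = 0.082 × 27,200 = 2,230.4 kg.
Burnout mass m_f = stage dry + payload = 2,230.4 + 2,340 = 4,570.4 kg.
By the Tsiolkovsky rocket equation, Δv = v_e · ln(29,540/4,570.4) = 3450.0 × ln(6.463) = 3450.0 × 1.8661 ≈ 6438 m/s.

Δv ≈ 6440 m/s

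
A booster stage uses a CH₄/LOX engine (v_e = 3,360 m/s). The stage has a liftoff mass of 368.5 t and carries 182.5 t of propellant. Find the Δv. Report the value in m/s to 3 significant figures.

Δv ≈ 2300 m/s

m_f = m₀ − m_prop = 368.5 − 182.5 = 186 t.
Δv = v_e · ln(m₀/m_f) = 3360.0 × ln(1.981) = 3360.0 × 0.6837 ≈ 2297.2 m/s.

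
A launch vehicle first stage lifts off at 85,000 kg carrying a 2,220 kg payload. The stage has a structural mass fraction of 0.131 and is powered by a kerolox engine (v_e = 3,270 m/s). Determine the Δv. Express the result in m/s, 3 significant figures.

Stage wet mass = m₀ − payload = 85,000 − 2,220 = 82,780 kg.
Stage dry mass = ε × stage wet mass = 0.131 × 82,780 = 10,844.2 kg.
Burnout mass m_f = stage dry + payload = 10,844.2 + 2,220 = 13,064.2 kg.
From the ideal rocket equation, Δv = v_e · ln(85,000/13,064.2) = 3270.0 × ln(6.506) = 3270.0 × 1.8728 ≈ 6124 m/s.

Δv ≈ 6120 m/s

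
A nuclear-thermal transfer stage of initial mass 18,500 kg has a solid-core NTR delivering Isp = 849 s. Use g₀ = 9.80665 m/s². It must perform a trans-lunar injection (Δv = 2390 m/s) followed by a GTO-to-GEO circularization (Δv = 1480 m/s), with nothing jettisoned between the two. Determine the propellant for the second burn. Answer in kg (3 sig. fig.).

v_e = Isp · g₀ = 849 × 9.80665 = 8325.8 m/s.
After the first burn: m = 18500 × exp(−2390/8325.8) = 18500 × 0.75047 = 13,883.7 kg.
After the second burn: m = 13,883.7 × exp(−1480/8325.8) = 13,883.7 × 0.83714 = 11,622.6 kg.
Second-burn propellant = 13,883.7 − 11,622.6 = 2,261.1 kg.

propellant for the second burn ≈ 2260 kg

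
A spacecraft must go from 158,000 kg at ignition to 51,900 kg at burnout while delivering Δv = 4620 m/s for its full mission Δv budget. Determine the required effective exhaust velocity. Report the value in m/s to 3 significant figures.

ln(m₀/m_f) = ln(158000/51900) = ln(3.044) = 1.1133.
From the ideal rocket equation, v_e = Δv / ln(m₀/m_f) = 4620 / 1.1133 = 4149.9 m/s.

v_e ≈ 4150 m/s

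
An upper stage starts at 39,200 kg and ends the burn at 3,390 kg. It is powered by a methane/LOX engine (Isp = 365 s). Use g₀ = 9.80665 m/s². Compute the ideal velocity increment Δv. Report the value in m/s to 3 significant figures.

v_e = Isp · g₀ = 365 × 9.80665 = 3579.4 m/s.
Rocket equation: Δv = v_e · ln(m₀/m_f) = 3579.4 × ln(11.56) = 3579.4 × 2.4478 ≈ 8761.9 m/s.

Δv ≈ 8760 m/s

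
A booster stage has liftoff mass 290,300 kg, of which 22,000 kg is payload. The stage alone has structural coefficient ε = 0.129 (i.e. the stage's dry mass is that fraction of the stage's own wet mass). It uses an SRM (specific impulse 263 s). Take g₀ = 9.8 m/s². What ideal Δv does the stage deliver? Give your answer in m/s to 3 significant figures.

Δv ≈ 4210 m/s

Stage wet mass = m₀ − payload = 290,300 − 22,000 = 268,300 kg.
Stage dry mass = ε × stage wet mass = 0.129 × 268,300 = 34,610.7 kg.
Burnout mass m_f = stage dry + payload = 34,610.7 + 22,000 = 56,610.7 kg.
v_e = Isp · g₀ = 263 × 9.8 = 2577.4 m/s.
Using Δv = v_e ln(m₀/m_f): Δv = v_e · ln(290,300/56,610.7) = 2577.4 × ln(5.128) = 2577.4 × 1.6347 ≈ 4213 m/s.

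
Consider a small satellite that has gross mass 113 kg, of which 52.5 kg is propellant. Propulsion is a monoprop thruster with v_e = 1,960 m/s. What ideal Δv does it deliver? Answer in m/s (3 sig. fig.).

m_f = m₀ − m_prop = 113 − 52.5 = 60.5 kg.
Using Δv = v_e ln(m₀/m_f): Δv = v_e · ln(m₀/m_f) = 1960.0 × ln(1.868) = 1960.0 × 0.6247 ≈ 1224.5 m/s.

Δv ≈ 1220 m/s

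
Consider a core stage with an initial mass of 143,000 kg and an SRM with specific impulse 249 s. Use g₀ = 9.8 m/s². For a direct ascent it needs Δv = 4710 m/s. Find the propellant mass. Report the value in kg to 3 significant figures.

propellant mass ≈ 122000 kg

v_e = Isp · g₀ = 249 × 9.8 = 2440.2 m/s.
m₀/m_f = exp(Δv / v_e) = exp(4710 / 2440.2) = exp(1.9302) = 6.8907.
m_f = 143,000 / 6.8907 = 20,752.6 kg, so propellant = m₀ − m_f = 143,000 − 20,752.6 = 122,247.4 kg.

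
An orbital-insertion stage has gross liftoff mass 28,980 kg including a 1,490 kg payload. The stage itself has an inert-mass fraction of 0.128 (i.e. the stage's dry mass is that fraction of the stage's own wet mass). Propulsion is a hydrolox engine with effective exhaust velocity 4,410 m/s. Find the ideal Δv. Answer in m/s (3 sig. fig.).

Δv ≈ 7740 m/s

Stage wet mass = m₀ − payload = 28,980 − 1,490 = 27,490 kg.
Stage dry mass = ε × stage wet mass = 0.128 × 27,490 = 3,518.72 kg.
Burnout mass m_f = stage dry + payload = 3,518.72 + 1,490 = 5,008.72 kg.
From the ideal rocket equation, Δv = v_e · ln(28,980/5,008.72) = 4410.0 × ln(5.786) = 4410.0 × 1.7554 ≈ 7741 m/s.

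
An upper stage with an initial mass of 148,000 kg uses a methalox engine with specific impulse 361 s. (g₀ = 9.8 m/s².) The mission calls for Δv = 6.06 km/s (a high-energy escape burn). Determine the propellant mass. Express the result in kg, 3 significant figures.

v_e = Isp · g₀ = 361 × 9.8 = 3537.8 m/s.
m₀/m_f = exp(Δv / v_e) = exp(6060 / 3537.8) = exp(1.7129) = 5.5452.
m_f = 148,000 / 5.5452 = 26,689.7 kg, so propellant = m₀ − m_f = 148,000 − 26,689.7 = 121,310.3 kg.

propellant mass ≈ 121000 kg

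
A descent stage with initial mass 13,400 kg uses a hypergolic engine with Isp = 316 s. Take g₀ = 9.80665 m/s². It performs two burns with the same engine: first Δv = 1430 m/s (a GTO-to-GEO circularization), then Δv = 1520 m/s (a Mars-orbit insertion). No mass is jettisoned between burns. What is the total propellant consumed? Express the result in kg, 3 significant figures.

v_e = Isp · g₀ = 316 × 9.80665 = 3098.9 m/s.
After the first burn: m = 13400 × exp(−1430/3098.9) = 13400 × 0.63037 = 8,446.96 kg.
After the second burn: m = 8,446.96 × exp(−1520/3098.9) = 8,446.96 × 0.61232 = 5,172.24 kg.
Total propellant = m₀ − m_final = 13400 − 5,172.24 = 8,227.76 kg.

total propellant consumed ≈ 8230 kg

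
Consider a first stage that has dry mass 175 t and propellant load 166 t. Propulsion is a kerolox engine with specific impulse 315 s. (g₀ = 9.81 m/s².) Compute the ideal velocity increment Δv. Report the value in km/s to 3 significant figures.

Δv ≈ 2.06 km/s

v_e = Isp · g₀ = 315 × 9.81 = 3090.2 m/s.
m₀ = m_dry + m_prop = 175 + 166 = 341 t.
Δv = v_e · ln(m₀/m_f) = 3090.2 × ln(1.949) = 3090.2 × 0.6671 ≈ 2061.4 m/s.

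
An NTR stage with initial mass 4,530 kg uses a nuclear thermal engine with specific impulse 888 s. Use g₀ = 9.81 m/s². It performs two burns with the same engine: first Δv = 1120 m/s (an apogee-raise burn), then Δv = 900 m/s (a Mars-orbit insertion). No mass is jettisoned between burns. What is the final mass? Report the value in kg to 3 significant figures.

final mass ≈ 3590 kg

v_e = Isp · g₀ = 888 × 9.81 = 8711.3 m/s.
After the first burn: m = 4530 × exp(−1120/8711.3) = 4530 × 0.87935 = 3,983.46 kg.
After the second burn: m = 3,983.46 × exp(−900/8711.3) = 3,983.46 × 0.90184 = 3,592.44 kg.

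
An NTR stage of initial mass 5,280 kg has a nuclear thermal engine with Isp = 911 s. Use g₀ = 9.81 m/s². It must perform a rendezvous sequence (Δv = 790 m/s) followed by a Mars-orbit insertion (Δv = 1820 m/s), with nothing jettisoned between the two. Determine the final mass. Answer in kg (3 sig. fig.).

v_e = Isp · g₀ = 911 × 9.81 = 8936.9 m/s.
After the first burn: m = 5280 × exp(−790/8936.9) = 5280 × 0.91540 = 4,833.31 kg.
After the second burn: m = 4,833.31 × exp(−1820/8936.9) = 4,833.31 × 0.81575 = 3,942.77 kg.

final mass ≈ 3940 kg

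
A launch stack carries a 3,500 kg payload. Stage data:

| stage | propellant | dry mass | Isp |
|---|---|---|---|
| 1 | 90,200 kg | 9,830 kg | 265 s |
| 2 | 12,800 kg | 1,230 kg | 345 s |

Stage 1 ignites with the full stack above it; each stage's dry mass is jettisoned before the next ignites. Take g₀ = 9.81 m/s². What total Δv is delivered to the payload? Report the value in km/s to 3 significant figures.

Ignition mass of stage 1 = 90,200+9,830 + 12,800+1,230 + 3,500 = 117,560 kg.
Stage 1: m₀ = 117,560 kg, m_f = 117,560 − 90,200 = 27,360 kg; Δv = 265×9.81×ln(4.297) = 2599.7×1.4579 ≈ 3790 m/s.
Stage 2: m₀ = 17,530 kg, m_f = 17,530 − 12,800 = 4,730 kg; Δv = 345×9.81×ln(3.706) = 3384.5×1.3100 ≈ 4434 m/s.
Total Δv = 3790 + 4434 = 8224 m/s.

Δv ≈ 8.22 km/s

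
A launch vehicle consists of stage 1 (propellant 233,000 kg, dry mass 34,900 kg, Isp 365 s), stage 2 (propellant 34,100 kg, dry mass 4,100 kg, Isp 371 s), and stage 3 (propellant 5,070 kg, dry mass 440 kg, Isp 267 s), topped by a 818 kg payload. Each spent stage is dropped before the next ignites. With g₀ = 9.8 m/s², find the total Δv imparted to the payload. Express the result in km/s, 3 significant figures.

Ignition mass of stage 1 = 233,000+34,900 + 34,100+4,100 + 5,070+440 + 818 = 312,428 kg.
Stage 1: m₀ = 312,428 kg, m_f = 312,428 − 233,000 = 79,428 kg; Δv = 365×9.8×ln(3.933) = 3577.0×1.3695 ≈ 4899 m/s.
Stage 2: m₀ = 44,528 kg, m_f = 44,528 − 34,100 = 10,428 kg; Δv = 371×9.8×ln(4.27) = 3635.8×1.4516 ≈ 5278 m/s.
Stage 3: m₀ = 6,328 kg, m_f = 6,328 − 5,070 = 1,258 kg; Δv = 267×9.8×ln(5.03) = 2616.6×1.6155 ≈ 4227 m/s.
Total Δv = 4899 + 5278 + 4227 = 14404 m/s.

Δv ≈ 14.4 km/s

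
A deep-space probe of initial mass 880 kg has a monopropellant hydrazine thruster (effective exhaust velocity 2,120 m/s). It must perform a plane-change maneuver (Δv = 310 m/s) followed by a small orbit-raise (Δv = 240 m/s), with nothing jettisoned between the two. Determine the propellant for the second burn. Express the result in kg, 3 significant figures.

propellant for the second burn ≈ 81.4 kg

After the first burn: m = 880 × exp(−310/2120.0) = 880 × 0.86396 = 760.285 kg.
After the second burn: m = 760.285 × exp(−240/2120.0) = 760.285 × 0.89297 = 678.912 kg.
Second-burn propellant = 760.285 − 678.912 = 81.373 kg.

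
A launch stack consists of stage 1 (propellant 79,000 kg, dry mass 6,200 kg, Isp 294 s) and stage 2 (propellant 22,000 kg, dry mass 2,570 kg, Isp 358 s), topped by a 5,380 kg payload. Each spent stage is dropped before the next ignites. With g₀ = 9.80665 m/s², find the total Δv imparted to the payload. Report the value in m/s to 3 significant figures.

Δv ≈ 8000 m/s

Ignition mass of stage 1 = 79,000+6,200 + 22,000+2,570 + 5,380 = 115,150 kg.
Stage 1: m₀ = 115,150 kg, m_f = 115,150 − 79,000 = 36,150 kg; Δv = 294×9.80665×ln(3.185) = 2883.2×1.1586 ≈ 3340 m/s.
Stage 2: m₀ = 29,950 kg, m_f = 29,950 − 22,000 = 7,950 kg; Δv = 358×9.80665×ln(3.767) = 3510.8×1.3264 ≈ 4657 m/s.
Total Δv = 3340 + 4657 = 7997 m/s.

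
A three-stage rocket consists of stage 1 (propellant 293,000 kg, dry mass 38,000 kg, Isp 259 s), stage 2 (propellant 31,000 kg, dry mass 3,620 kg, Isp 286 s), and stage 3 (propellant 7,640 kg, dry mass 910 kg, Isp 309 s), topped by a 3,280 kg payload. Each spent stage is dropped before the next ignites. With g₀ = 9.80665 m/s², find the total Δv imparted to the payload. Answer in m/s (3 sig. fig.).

Δv ≈ 10000 m/s

Ignition mass of stage 1 = 293,000+38,000 + 31,000+3,620 + 7,640+910 + 3,280 = 377,450 kg.
Stage 1: m₀ = 377,450 kg, m_f = 377,450 − 293,000 = 84,450 kg; Δv = 259×9.80665×ln(4.47) = 2539.9×1.4973 ≈ 3803 m/s.
Stage 2: m₀ = 46,450 kg, m_f = 46,450 − 31,000 = 15,450 kg; Δv = 286×9.80665×ln(3.006) = 2804.7×1.1008 ≈ 3087 m/s.
Stage 3: m₀ = 11,830 kg, m_f = 11,830 − 7,640 = 4,190 kg; Δv = 309×9.80665×ln(2.823) = 3030.3×1.0379 ≈ 3145 m/s.
Total Δv = 3803 + 3087 + 3145 = 10035 m/s.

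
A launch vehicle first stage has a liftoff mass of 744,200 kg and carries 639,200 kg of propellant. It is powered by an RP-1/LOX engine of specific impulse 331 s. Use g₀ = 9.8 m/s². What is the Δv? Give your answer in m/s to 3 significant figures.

v_e = Isp · g₀ = 331 × 9.8 = 3243.8 m/s.
m_f = m₀ − m_prop = 744,200 − 639,200 = 105,000 kg.
By the Tsiolkovsky rocket equation, Δv = v_e · ln(m₀/m_f) = 3243.8 × ln(7.088) = 3243.8 × 1.9583 ≈ 6352.5 m/s.

Δv ≈ 6350 m/s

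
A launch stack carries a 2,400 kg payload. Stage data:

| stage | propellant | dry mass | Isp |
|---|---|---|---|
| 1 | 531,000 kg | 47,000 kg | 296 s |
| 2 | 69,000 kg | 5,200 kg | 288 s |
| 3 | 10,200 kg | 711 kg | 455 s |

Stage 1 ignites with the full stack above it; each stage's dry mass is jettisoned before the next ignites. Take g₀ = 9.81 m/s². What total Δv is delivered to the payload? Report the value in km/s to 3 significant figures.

Δv ≈ 15.5 km/s

Ignition mass of stage 1 = 531,000+47,000 + 69,000+5,200 + 10,200+711 + 2,400 = 665,511 kg.
Stage 1: m₀ = 665,511 kg, m_f = 665,511 − 531,000 = 134,511 kg; Δv = 296×9.81×ln(4.948) = 2903.8×1.5989 ≈ 4643 m/s.
Stage 2: m₀ = 87,511 kg, m_f = 87,511 − 69,000 = 18,511 kg; Δv = 288×9.81×ln(4.728) = 2825.3×1.5534 ≈ 4389 m/s.
Stage 3: m₀ = 13,311 kg, m_f = 13,311 − 10,200 = 3,111 kg; Δv = 455×9.81×ln(4.279) = 4463.6×1.4536 ≈ 6488 m/s.
Total Δv = 4643 + 4389 + 6488 = 15520 m/s.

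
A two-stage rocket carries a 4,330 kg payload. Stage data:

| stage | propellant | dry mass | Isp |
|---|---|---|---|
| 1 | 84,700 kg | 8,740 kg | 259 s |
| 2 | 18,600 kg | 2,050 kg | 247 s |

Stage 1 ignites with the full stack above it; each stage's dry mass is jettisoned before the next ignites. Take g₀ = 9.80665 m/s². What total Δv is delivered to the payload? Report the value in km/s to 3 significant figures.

Δv ≈ 6.50 km/s

Ignition mass of stage 1 = 84,700+8,740 + 18,600+2,050 + 4,330 = 118,420 kg.
Stage 1: m₀ = 118,420 kg, m_f = 118,420 − 84,700 = 33,720 kg; Δv = 259×9.80665×ln(3.512) = 2539.9×1.2561 ≈ 3191 m/s.
Stage 2: m₀ = 24,980 kg, m_f = 24,980 − 18,600 = 6,380 kg; Δv = 247×9.80665×ln(3.915) = 2422.2×1.3649 ≈ 3306 m/s.
Total Δv = 3191 + 3306 = 6497 m/s.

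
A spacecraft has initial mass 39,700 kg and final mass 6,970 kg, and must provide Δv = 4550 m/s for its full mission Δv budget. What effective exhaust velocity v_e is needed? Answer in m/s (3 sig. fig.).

v_e ≈ 2620 m/s

ln(m₀/m_f) = ln(39700/6970) = ln(5.696) = 1.7397.
By the Tsiolkovsky rocket equation, v_e = Δv / ln(m₀/m_f) = 4550 / 1.7397 = 2615.3 m/s.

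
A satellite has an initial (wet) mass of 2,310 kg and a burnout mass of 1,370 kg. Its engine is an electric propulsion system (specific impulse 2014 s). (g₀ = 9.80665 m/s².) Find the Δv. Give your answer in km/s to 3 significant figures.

Δv ≈ 10.3 km/s

v_e = Isp · g₀ = 2014 × 9.80665 = 19750.6 m/s.
By the Tsiolkovsky rocket equation, Δv = v_e · ln(m₀/m_f) = 19750.6 × ln(1.686) = 19750.6 × 0.5224 ≈ 10318.4 m/s.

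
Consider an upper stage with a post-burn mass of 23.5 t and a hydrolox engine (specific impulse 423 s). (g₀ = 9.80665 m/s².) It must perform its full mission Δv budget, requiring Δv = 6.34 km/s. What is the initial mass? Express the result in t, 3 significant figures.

v_e = Isp · g₀ = 423 × 9.80665 = 4148.2 m/s.
Using Δv = v_e ln(m₀/m_f): m₀/m_f = exp(Δv / v_e) = exp(6340 / 4148.2) = exp(1.5284) = 4.6107.
m₀ = m_f × 4.6107 = 23.5 × 4.6107 = 108.351 t.

initial mass ≈ 108 t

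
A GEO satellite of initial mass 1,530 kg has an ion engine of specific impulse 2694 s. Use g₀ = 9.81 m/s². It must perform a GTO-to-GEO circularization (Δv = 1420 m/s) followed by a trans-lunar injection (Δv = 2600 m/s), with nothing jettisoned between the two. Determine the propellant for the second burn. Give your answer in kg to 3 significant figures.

propellant for the second burn ≈ 136 kg

v_e = Isp · g₀ = 2694 × 9.81 = 26428.1 m/s.
After the first burn: m = 1530 × exp(−1420/26428.1) = 1530 × 0.94769 = 1,449.97 kg.
After the second burn: m = 1,449.97 × exp(−2600/26428.1) = 1,449.97 × 0.90630 = 1,314.11 kg.
Second-burn propellant = 1,449.97 − 1,314.11 = 135.86 kg.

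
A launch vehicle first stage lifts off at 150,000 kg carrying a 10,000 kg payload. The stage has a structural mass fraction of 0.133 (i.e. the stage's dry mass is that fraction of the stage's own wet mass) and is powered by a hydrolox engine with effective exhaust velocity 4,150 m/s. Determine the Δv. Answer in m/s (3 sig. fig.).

Δv ≈ 6870 m/s

Stage wet mass = m₀ − payload = 150,000 − 10,000 = 140,000 kg.
Stage dry mass = ε × stage wet mass = 0.133 × 140,000 = 18,620 kg.
Burnout mass m_f = stage dry + payload = 18,620 + 10,000 = 28,620 kg.
Δv = v_e · ln(150,000/28,620) = 4150.0 × ln(5.241) = 4150.0 × 1.6565 ≈ 6875 m/s.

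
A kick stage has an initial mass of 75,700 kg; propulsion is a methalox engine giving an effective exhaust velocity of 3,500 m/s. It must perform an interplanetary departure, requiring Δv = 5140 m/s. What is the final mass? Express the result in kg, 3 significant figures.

m₀/m_f = exp(Δv / v_e) = exp(5140 / 3500.0) = exp(1.4686) = 4.3430.
m_f = m₀ / 4.3430 = 75,700 / 4.3430 = 17,430.3 kg.

final mass ≈ 17400 kg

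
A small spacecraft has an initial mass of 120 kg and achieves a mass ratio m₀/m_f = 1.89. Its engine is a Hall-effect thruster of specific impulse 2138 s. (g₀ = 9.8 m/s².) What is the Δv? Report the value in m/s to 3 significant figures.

Δv ≈ 13300 m/s

v_e = Isp · g₀ = 2138 × 9.8 = 20952.4 m/s.
Δv = v_e · ln(1.89) = 20952.4 × 0.6366 ≈ 13337.8 m/s.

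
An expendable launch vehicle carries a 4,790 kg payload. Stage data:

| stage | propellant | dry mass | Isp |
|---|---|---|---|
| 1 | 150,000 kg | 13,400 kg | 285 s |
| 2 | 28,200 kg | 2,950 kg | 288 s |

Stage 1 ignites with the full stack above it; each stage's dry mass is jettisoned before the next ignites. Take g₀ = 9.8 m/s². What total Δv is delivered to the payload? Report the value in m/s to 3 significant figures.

Ignition mass of stage 1 = 150,000+13,400 + 28,200+2,950 + 4,790 = 199,340 kg.
Stage 1: m₀ = 199,340 kg, m_f = 199,340 − 150,000 = 49,340 kg; Δv = 285×9.8×ln(4.04) = 2793.0×1.3963 ≈ 3900 m/s.
Stage 2: m₀ = 35,940 kg, m_f = 35,940 − 28,200 = 7,740 kg; Δv = 288×9.8×ln(4.643) = 2822.4×1.5354 ≈ 4334 m/s.
Total Δv = 3900 + 4334 = 8234 m/s.

Δv ≈ 8230 m/s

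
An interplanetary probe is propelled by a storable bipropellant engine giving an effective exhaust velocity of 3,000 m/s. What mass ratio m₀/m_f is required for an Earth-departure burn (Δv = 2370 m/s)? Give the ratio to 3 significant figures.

mass ratio ≈ 2.20

By the Tsiolkovsky rocket equation, m₀/m_f = exp(Δv / v_e) = exp(2370 / 3000.0) = exp(0.7900) = 2.2034.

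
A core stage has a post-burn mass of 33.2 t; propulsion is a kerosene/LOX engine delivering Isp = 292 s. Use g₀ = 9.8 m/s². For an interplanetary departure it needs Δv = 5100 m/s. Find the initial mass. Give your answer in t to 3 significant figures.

v_e = Isp · g₀ = 292 × 9.8 = 2861.6 m/s.
By the Tsiolkovsky rocket equation, m₀/m_f = exp(Δv / v_e) = exp(5100 / 2861.6) = exp(1.7822) = 5.9430.
m₀ = m_f × 5.9430 = 33.2 × 5.9430 = 197.308 t.

initial mass ≈ 197 t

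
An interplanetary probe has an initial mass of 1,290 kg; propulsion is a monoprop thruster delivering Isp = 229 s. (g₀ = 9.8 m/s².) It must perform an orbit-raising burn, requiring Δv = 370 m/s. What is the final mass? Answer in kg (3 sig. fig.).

final mass ≈ 1090 kg

v_e = Isp · g₀ = 229 × 9.8 = 2244.2 m/s.
From the ideal rocket equation, m₀/m_f = exp(Δv / v_e) = exp(370 / 2244.2) = exp(0.1649) = 1.1792.
m_f = m₀ / 1.1792 = 1,290 / 1.1792 = 1,093.96 kg.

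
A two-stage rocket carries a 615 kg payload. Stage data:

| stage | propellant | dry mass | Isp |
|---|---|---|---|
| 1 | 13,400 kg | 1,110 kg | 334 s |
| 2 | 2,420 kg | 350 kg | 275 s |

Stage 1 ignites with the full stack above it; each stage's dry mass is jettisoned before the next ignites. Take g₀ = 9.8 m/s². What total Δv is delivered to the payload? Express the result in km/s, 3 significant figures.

Δv ≈ 7.90 km/s

Ignition mass of stage 1 = 13,400+1,110 + 2,420+350 + 615 = 17,895 kg.
Stage 1: m₀ = 17,895 kg, m_f = 17,895 − 13,400 = 4,495 kg; Δv = 334×9.8×ln(3.981) = 3273.2×1.3816 ≈ 4522 m/s.
Stage 2: m₀ = 3,385 kg, m_f = 3,385 − 2,420 = 965 kg; Δv = 275×9.8×ln(3.508) = 2695.0×1.2550 ≈ 3382 m/s.
Total Δv = 4522 + 3382 = 7904 m/s.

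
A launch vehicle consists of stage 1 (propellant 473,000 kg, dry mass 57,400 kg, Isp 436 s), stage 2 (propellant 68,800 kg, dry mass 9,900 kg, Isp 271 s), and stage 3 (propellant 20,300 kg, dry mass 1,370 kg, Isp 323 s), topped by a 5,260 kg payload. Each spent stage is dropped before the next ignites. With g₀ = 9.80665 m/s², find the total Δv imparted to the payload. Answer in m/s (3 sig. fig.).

Ignition mass of stage 1 = 473,000+57,400 + 68,800+9,900 + 20,300+1,370 + 5,260 = 636,030 kg.
Stage 1: m₀ = 636,030 kg, m_f = 636,030 − 473,000 = 163,030 kg; Δv = 436×9.80665×ln(3.901) = 4275.7×1.3613 ≈ 5821 m/s.
Stage 2: m₀ = 105,630 kg, m_f = 105,630 − 68,800 = 36,830 kg; Δv = 271×9.80665×ln(2.868) = 2657.6×1.0536 ≈ 2800 m/s.
Stage 3: m₀ = 26,930 kg, m_f = 26,930 − 20,300 = 6,630 kg; Δv = 323×9.80665×ln(4.062) = 3167.5×1.4016 ≈ 4440 m/s.
Total Δv = 5821 + 2800 + 4440 = 13061 m/s.

Δv ≈ 13100 m/s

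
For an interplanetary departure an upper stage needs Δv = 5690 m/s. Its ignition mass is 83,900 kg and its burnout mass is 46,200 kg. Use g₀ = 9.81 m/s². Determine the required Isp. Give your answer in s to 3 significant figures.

Isp ≈ 972 s

ln(m₀/m_f) = ln(83900/46200) = ln(1.816) = 0.5966.
From the ideal rocket equation, v_e = Δv / ln(m₀/m_f) = 5690 / 0.5966 = 9536.6 m/s.
Isp = v_e / g₀ = 9536.6 / 9.81 = 972.1 s.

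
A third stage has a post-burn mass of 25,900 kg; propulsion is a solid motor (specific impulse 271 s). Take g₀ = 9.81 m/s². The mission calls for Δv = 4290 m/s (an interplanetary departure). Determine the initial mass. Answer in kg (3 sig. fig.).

v_e = Isp · g₀ = 271 × 9.81 = 2658.5 m/s.
m₀/m_f = exp(Δv / v_e) = exp(4290 / 2658.5) = exp(1.6137) = 5.0213.
m₀ = m_f × 5.0213 = 25,900 × 5.0213 = 130,052 kg.

initial mass ≈ 130000 kg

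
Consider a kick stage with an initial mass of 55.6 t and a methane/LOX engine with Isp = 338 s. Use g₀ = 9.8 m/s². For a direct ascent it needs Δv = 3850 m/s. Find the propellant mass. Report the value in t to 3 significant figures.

propellant mass ≈ 38.2 t

v_e = Isp · g₀ = 338 × 9.8 = 3312.4 m/s.
From the ideal rocket equation, m₀/m_f = exp(Δv / v_e) = exp(3850 / 3312.4) = exp(1.1623) = 3.1973.
m_f = 55.6 / 3.1973 = 17.3897 t, so propellant = m₀ − m_f = 55.6 − 17.3897 = 38.2103 t.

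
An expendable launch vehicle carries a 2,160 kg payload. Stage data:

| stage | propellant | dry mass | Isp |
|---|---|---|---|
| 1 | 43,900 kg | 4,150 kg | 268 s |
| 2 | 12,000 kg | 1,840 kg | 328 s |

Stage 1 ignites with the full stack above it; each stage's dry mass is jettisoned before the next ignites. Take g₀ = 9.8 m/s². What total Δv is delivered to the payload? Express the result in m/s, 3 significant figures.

Δv ≈ 7490 m/s

Ignition mass of stage 1 = 43,900+4,150 + 12,000+1,840 + 2,160 = 64,050 kg.
Stage 1: m₀ = 64,050 kg, m_f = 64,050 − 43,900 = 20,150 kg; Δv = 268×9.8×ln(3.179) = 2626.4×1.1565 ≈ 3037 m/s.
Stage 2: m₀ = 16,000 kg, m_f = 16,000 − 12,000 = 4,000 kg; Δv = 328×9.8×ln(4) = 3214.4×1.3863 ≈ 4456 m/s.
Total Δv = 3037 + 4456 = 7493 m/s.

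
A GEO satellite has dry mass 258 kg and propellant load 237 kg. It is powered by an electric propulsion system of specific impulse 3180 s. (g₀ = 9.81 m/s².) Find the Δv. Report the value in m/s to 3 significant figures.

Δv ≈ 20300 m/s

v_e = Isp · g₀ = 3180 × 9.81 = 31195.8 m/s.
m₀ = m_dry + m_prop = 258 + 237 = 495 kg.
Δv = v_e · ln(m₀/m_f) = 31195.8 × ln(1.919) = 31195.8 × 0.6516 ≈ 20327.1 m/s.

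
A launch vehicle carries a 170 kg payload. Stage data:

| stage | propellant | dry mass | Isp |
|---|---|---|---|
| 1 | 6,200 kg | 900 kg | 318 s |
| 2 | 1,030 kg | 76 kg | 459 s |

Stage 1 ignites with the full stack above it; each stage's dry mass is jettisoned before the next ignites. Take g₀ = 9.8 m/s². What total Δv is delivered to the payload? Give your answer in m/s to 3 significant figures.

Δv ≈ 11600 m/s

Ignition mass of stage 1 = 6,200+900 + 1,030+76 + 170 = 8,376 kg.
Stage 1: m₀ = 8,376 kg, m_f = 8,376 − 6,200 = 2,176 kg; Δv = 318×9.8×ln(3.849) = 3116.4×1.3479 ≈ 4201 m/s.
Stage 2: m₀ = 1,276 kg, m_f = 1,276 − 1,030 = 246 kg; Δv = 459×9.8×ln(5.187) = 4498.2×1.6462 ≈ 7405 m/s.
Total Δv = 4201 + 7405 = 11606 m/s.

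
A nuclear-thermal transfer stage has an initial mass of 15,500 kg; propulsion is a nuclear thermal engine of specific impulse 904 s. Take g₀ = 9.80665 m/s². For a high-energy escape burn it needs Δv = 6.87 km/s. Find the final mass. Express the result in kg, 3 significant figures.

v_e = Isp · g₀ = 904 × 9.80665 = 8865.2 m/s.
Rocket equation: m₀/m_f = exp(Δv / v_e) = exp(6870 / 8865.2) = exp(0.7749) = 2.1705.
m_f = m₀ / 2.1705 = 15,500 / 2.1705 = 7,141.21 kg.

final mass ≈ 7140 kg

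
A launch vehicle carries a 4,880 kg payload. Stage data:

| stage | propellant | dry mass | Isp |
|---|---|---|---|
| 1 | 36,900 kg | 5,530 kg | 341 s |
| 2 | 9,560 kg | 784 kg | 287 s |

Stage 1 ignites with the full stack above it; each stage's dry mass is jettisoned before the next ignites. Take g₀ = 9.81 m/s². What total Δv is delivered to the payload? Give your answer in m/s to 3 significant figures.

Δv ≈ 6200 m/s

Ignition mass of stage 1 = 36,900+5,530 + 9,560+784 + 4,880 = 57,654 kg.
Stage 1: m₀ = 57,654 kg, m_f = 57,654 − 36,900 = 20,754 kg; Δv = 341×9.81×ln(2.778) = 3345.2×1.0217 ≈ 3418 m/s.
Stage 2: m₀ = 15,224 kg, m_f = 15,224 − 9,560 = 5,664 kg; Δv = 287×9.81×ln(2.688) = 2815.5×0.9887 ≈ 2784 m/s.
Total Δv = 3418 + 2784 = 6202 m/s.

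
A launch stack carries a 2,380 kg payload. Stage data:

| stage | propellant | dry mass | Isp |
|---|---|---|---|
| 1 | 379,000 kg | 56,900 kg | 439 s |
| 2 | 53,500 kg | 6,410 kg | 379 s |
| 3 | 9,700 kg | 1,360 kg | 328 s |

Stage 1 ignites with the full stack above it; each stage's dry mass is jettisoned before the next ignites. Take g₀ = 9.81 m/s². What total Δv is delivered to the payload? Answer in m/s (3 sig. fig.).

Ignition mass of stage 1 = 379,000+56,900 + 53,500+6,410 + 9,700+1,360 + 2,380 = 509,250 kg.
Stage 1: m₀ = 509,250 kg, m_f = 509,250 − 379,000 = 130,250 kg; Δv = 439×9.81×ln(3.91) = 4306.6×1.3635 ≈ 5872 m/s.
Stage 2: m₀ = 73,350 kg, m_f = 73,350 − 53,500 = 19,850 kg; Δv = 379×9.81×ln(3.695) = 3718.0×1.3070 ≈ 4860 m/s.
Stage 3: m₀ = 13,440 kg, m_f = 13,440 − 9,700 = 3,740 kg; Δv = 328×9.81×ln(3.594) = 3217.7×1.2791 ≈ 4116 m/s.
Total Δv = 5872 + 4860 + 4116 = 14848 m/s.

Δv ≈ 14800 m/s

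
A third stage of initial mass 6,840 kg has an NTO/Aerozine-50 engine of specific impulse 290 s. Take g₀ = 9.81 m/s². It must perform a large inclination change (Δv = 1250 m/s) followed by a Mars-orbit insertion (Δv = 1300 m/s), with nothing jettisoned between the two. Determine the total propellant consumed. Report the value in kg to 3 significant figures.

v_e = Isp · g₀ = 290 × 9.81 = 2844.9 m/s.
After the first burn: m = 6840 × exp(−1250/2844.9) = 6840 × 0.64443 = 4,407.9 kg.
After the second burn: m = 4,407.9 × exp(−1300/2844.9) = 4,407.9 × 0.63321 = 2,791.13 kg.
Total propellant = m₀ − m_final = 6840 − 2,791.13 = 4,048.87 kg.

total propellant consumed ≈ 4050 kg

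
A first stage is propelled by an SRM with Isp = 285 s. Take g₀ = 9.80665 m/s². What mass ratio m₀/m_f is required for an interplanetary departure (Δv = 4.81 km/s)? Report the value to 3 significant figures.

v_e = Isp · g₀ = 285 × 9.80665 = 2794.9 m/s.
m₀/m_f = exp(Δv / v_e) = exp(4810 / 2794.9) = exp(1.7210) = 5.5901.

mass ratio ≈ 5.59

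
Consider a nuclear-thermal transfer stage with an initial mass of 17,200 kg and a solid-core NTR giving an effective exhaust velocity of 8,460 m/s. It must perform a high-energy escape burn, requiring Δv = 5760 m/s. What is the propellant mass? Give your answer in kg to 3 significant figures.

propellant mass ≈ 8490 kg

Rocket equation: m₀/m_f = exp(Δv / v_e) = exp(5760 / 8460.0) = exp(0.6809) = 1.9756.
m_f = 17,200 / 1.9756 = 8,706.22 kg, so propellant = m₀ − m_f = 17,200 − 8,706.22 = 8,493.78 kg.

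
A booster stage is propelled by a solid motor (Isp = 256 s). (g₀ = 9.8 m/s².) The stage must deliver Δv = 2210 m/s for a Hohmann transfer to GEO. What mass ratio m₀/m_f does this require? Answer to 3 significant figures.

mass ratio ≈ 2.41

v_e = Isp · g₀ = 256 × 9.8 = 2508.8 m/s.
m₀/m_f = exp(Δv / v_e) = exp(2210 / 2508.8) = exp(0.8809) = 2.4131.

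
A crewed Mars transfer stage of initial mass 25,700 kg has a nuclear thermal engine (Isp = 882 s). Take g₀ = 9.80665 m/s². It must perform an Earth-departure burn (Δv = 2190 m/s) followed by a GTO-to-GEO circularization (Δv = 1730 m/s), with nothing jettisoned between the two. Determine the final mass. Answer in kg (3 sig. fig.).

final mass ≈ 16300 kg

v_e = Isp · g₀ = 882 × 9.80665 = 8649.5 m/s.
After the first burn: m = 25700 × exp(−2190/8649.5) = 25700 × 0.77632 = 19,951.4 kg.
After the second burn: m = 19,951.4 × exp(−1730/8649.5) = 19,951.4 × 0.81872 = 16,334.6 kg.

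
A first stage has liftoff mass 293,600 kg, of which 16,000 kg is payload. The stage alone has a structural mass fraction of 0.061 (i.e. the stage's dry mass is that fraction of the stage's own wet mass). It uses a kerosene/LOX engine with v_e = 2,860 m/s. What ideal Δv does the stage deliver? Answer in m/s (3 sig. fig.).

Stage wet mass = m₀ − payload = 293,600 − 16,000 = 277,600 kg.
Stage dry mass = ε × stage wet mass = 0.061 × 277,600 = 16,933.6 kg.
Burnout mass m_f = stage dry + payload = 16,933.6 + 16,000 = 32,933.6 kg.
By the Tsiolkovsky rocket equation, Δv = v_e · ln(293,600/32,933.6) = 2860.0 × ln(8.915) = 2860.0 × 2.1877 ≈ 6257 m/s.

Δv ≈ 6260 m/s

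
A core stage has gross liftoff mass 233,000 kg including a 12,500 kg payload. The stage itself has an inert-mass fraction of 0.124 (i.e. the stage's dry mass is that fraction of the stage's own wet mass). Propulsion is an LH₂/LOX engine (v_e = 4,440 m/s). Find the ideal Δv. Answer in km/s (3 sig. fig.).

Stage wet mass = m₀ − payload = 233,000 − 12,500 = 220,500 kg.
Stage dry mass = ε × stage wet mass = 0.124 × 220,500 = 27,342 kg.
Burnout mass m_f = stage dry + payload = 27,342 + 12,500 = 39,842 kg.
Δv = v_e · ln(233,000/39,842) = 4440.0 × ln(5.848) = 4440.0 × 1.7661 ≈ 7842 m/s.

Δv ≈ 7.84 km/s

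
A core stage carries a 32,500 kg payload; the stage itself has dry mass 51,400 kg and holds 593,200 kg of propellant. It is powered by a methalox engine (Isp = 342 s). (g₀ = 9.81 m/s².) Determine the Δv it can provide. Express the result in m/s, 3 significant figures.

Δv ≈ 7010 m/s

v_e = Isp · g₀ = 342 × 9.81 = 3355.0 m/s.
m₀ = payload + dry + propellant = 32,500 + 51,400 + 593,200 = 677,100 kg.
m_f = payload + dry = 32,500 + 51,400 = 83,900 kg.
Δv = v_e · ln(m₀/m_f) = 3355.0 × ln(8.07) = 3355.0 × 2.0882 ≈ 7005.9 m/s.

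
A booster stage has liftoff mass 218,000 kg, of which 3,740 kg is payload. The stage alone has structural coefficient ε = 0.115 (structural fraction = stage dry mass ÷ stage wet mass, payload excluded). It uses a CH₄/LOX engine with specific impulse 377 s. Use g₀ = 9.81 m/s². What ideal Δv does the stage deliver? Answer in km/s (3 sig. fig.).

Stage wet mass = m₀ − payload = 218,000 − 3,740 = 214,260 kg.
Stage dry mass = ε × stage wet mass = 0.115 × 214,260 = 24,639.9 kg.
Burnout mass m_f = stage dry + payload = 24,639.9 + 3,740 = 28,379.9 kg.
v_e = Isp · g₀ = 377 × 9.81 = 3698.4 m/s.
Using Δv = v_e ln(m₀/m_f): Δv = v_e · ln(218,000/28,379.9) = 3698.4 × ln(7.681) = 3698.4 × 2.0388 ≈ 7540 m/s.

Δv ≈ 7.54 km/s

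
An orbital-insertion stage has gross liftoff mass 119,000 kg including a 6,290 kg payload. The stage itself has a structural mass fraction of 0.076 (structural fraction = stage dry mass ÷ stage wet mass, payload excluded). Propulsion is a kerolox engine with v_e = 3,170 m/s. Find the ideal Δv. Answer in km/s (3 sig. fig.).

Δv ≈ 6.60 km/s

Stage wet mass = m₀ − payload = 119,000 − 6,290 = 112,710 kg.
Stage dry mass = ε × stage wet mass = 0.076 × 112,710 = 8,565.96 kg.
Burnout mass m_f = stage dry + payload = 8,565.96 + 6,290 = 14,855.96 kg.
By the Tsiolkovsky rocket equation, Δv = v_e · ln(119,000/14,855.96) = 3170.0 × ln(8.01) = 3170.0 × 2.0807 ≈ 6596 m/s.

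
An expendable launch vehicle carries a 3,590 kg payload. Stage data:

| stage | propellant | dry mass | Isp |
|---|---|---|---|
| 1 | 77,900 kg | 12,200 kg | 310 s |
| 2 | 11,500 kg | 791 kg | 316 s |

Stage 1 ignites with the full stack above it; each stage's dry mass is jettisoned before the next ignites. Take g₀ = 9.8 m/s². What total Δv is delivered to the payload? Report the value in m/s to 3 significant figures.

Ignition mass of stage 1 = 77,900+12,200 + 11,500+791 + 3,590 = 105,981 kg.
Stage 1: m₀ = 105,981 kg, m_f = 105,981 − 77,900 = 28,081 kg; Δv = 310×9.8×ln(3.774) = 3038.0×1.3282 ≈ 4035 m/s.
Stage 2: m₀ = 15,881 kg, m_f = 15,881 − 11,500 = 4,381 kg; Δv = 316×9.8×ln(3.625) = 3096.8×1.2878 ≈ 3988 m/s.
Total Δv = 4035 + 3988 = 8023 m/s.

Δv ≈ 8020 m/s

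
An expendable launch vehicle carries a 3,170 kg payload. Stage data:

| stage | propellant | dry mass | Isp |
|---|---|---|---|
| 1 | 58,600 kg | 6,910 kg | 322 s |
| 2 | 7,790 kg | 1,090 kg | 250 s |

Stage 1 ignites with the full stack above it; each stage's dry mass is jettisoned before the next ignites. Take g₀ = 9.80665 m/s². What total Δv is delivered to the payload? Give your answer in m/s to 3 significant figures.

Ignition mass of stage 1 = 58,600+6,910 + 7,790+1,090 + 3,170 = 77,560 kg.
Stage 1: m₀ = 77,560 kg, m_f = 77,560 − 58,600 = 18,960 kg; Δv = 322×9.80665×ln(4.091) = 3157.7×1.4087 ≈ 4448 m/s.
Stage 2: m₀ = 12,050 kg, m_f = 12,050 − 7,790 = 4,260 kg; Δv = 250×9.80665×ln(2.829) = 2451.7×1.0398 ≈ 2549 m/s.
Total Δv = 4448 + 2549 = 6997 m/s.

Δv ≈ 7000 m/s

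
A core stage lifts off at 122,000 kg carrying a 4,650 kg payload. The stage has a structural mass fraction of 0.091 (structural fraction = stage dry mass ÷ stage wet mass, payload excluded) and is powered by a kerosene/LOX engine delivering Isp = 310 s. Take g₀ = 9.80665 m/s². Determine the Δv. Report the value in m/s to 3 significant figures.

Δv ≈ 6310 m/s

Stage wet mass = m₀ − payload = 122,000 − 4,650 = 117,350 kg.
Stage dry mass = ε × stage wet mass = 0.091 × 117,350 = 10,678.9 kg.
Burnout mass m_f = stage dry + payload = 10,678.9 + 4,650 = 15,328.9 kg.
v_e = Isp · g₀ = 310 × 9.80665 = 3040.1 m/s.
Rocket equation: Δv = v_e · ln(122,000/15,328.9) = 3040.1 × ln(7.959) = 3040.1 × 2.0743 ≈ 6306 m/s.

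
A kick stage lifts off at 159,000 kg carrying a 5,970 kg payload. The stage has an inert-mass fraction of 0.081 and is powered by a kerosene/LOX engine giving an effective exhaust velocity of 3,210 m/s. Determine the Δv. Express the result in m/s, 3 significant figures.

Stage wet mass = m₀ − payload = 159,000 − 5,970 = 153,030 kg.
Stage dry mass = ε × stage wet mass = 0.081 × 153,030 = 12,395.4 kg.
Burnout mass m_f = stage dry + payload = 12,395.4 + 5,970 = 18,365.4 kg.
Δv = v_e · ln(159,000/18,365.4) = 3210.0 × ln(8.658) = 3210.0 × 2.1584 ≈ 6929 m/s.

Δv ≈ 6930 m/s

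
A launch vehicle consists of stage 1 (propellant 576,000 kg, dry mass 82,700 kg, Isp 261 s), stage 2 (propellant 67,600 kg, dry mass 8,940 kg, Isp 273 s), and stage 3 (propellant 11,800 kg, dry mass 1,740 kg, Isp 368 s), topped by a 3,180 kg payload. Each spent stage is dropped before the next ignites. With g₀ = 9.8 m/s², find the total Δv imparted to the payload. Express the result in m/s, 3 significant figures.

Ignition mass of stage 1 = 576,000+82,700 + 67,600+8,940 + 11,800+1,740 + 3,180 = 751,960 kg.
Stage 1: m₀ = 751,960 kg, m_f = 751,960 − 576,000 = 175,960 kg; Δv = 261×9.8×ln(4.273) = 2557.8×1.4524 ≈ 3715 m/s.
Stage 2: m₀ = 93,260 kg, m_f = 93,260 − 67,600 = 25,660 kg; Δv = 273×9.8×ln(3.634) = 2675.4×1.2905 ≈ 3452 m/s.
Stage 3: m₀ = 16,720 kg, m_f = 16,720 − 11,800 = 4,920 kg; Δv = 368×9.8×ln(3.398) = 3606.4×1.2233 ≈ 4412 m/s.
Total Δv = 3715 + 3452 + 4412 = 11579 m/s.

Δv ≈ 11600 m/s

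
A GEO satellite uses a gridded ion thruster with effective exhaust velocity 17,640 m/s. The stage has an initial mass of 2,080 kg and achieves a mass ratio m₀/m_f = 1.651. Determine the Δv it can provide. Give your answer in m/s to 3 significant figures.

Δv ≈ 8840 m/s

From the ideal rocket equation, Δv = v_e · ln(1.651) = 17640.0 × 0.5014 ≈ 8844.4 m/s.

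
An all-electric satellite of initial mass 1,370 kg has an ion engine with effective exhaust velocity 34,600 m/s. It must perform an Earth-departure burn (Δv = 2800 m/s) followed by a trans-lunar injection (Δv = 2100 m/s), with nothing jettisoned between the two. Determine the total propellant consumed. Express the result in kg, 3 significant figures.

total propellant consumed ≈ 181 kg

After the first burn: m = 1370 × exp(−2800/34600.0) = 1370 × 0.92226 = 1,263.5 kg.
After the second burn: m = 1,263.5 × exp(−2100/34600.0) = 1,263.5 × 0.94111 = 1,189.09 kg.
Total propellant = m₀ − m_final = 1370 − 1,189.09 = 180.91 kg.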